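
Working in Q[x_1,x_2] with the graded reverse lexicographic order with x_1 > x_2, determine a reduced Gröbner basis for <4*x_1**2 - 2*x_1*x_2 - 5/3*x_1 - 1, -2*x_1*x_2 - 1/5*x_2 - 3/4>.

f_1 = 4*x_1**2 - 2*x_1*x_2 - 5/3*x_1 - 1, LT = x_1**2.
f_2 = -2*x_1*x_2 - 1/5*x_2 - 3/4, LT = x_1*x_2.

S(f_1,f_2): lcm = x_1**2*x_2. S = -1/2*x_1*x_2**2 - 31/60*x_1*x_2 - 3/8*x_1 - 1/4*x_2.
  leading term x_1*x_2**2: subtract (1/4*x_2)·f_2 from -1/2*x_1*x_2**2 - 31/60*x_1*x_2 - 3/8*x_1 - 1/4*x_2 → -31/60*x_1*x_2 + 1/20*x_2**2 - 3/8*x_1 - 1/16*x_2
  leading term x_1*x_2: subtract (31/120)·f_2 from -31/60*x_1*x_2 + 1/20*x_2**2 - 3/8*x_1 - 1/16*x_2 → 1/20*x_2**2 - 3/8*x_1 - 13/1200*x_2 + 31/160
  leading term x_2**2: no divisor's leading term divides it; move 1/20*x_2**2 to the remainder.
  leading term x_1: no divisor's leading term divides it; move -3/8*x_1 to the remainder.
  leading term x_2: no divisor's leading term divides it; move -13/1200*x_2 to the remainder.
  leading term 1: no divisor's leading term divides it; move 31/160 to the remainder.
  remainder 1/20*x_2**2 - 3/8*x_1 - 13/1200*x_2 + 31/160 ≠ 0; add g_3 = 1/20*x_2**2 - 3/8*x_1 - 13/1200*x_2 + 31/160 to the basis.

The other S-polynomials (S(f_1,g_3), S(f_2,g_3)) all reduce to 0 modulo the current basis, so we have a Gröbner basis.

G = {x_1**2 - 5/12*x_1 + 1/20*x_2 - 1/16, x_1*x_2 + 1/10*x_2 + 3/8, x_2**2 - 15/2*x_1 - 13/60*x_2 + 31/8}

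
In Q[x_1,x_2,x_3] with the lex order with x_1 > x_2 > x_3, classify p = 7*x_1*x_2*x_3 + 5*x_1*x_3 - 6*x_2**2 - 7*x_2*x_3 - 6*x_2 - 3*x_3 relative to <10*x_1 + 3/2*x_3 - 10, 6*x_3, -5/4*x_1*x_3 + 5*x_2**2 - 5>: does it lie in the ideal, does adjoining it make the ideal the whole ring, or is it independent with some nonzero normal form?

7*x_1*x_2*x_3 + 5*x_1*x_3 - 6*x_2**2 - 7*x_2*x_3 - 6*x_2 - 3*x_3 is independent of I; its normal form modulo I is -6*x_2 - 6.

First compute the reduced Gröbner basis of I by Buchberger's algorithm.
f_1 = 10*x_1 + 3/2*x_3 - 10, LT = x_1.
f_2 = 6*x_3, LT = x_3.
f_3 = -5/4*x_1*x_3 + 5*x_2**2 - 5, LT = x_1*x_3.

S(f_1,f_3): lcm = x_1*x_3. S = 4*x_2**2 + 3/20*x_3**2 - x_3 - 4.
  reduce S modulo (f_1, f_2, f_3):
  remainder 4*x_2**2 - 4 ≠ 0; add h_4 = 4*x_2**2 - 4 to the basis.

The other S-polynomials (S(f_1,f_2), S(f_2,f_3), S(f_1,h_4), S(f_2,h_4), S(f_3,h_4)) all reduce to 0 modulo the current basis, so we have a Gröbner basis.
Inter-reduce: drop elements whose leading term is divisible by another's, tail-reduce, and make monic.
Reduced Gröbner basis: {x_1 - 1, x_2**2 - 1, x_3}.
Label its elements g_1 = x_1 - 1, g_2 = x_2**2 - 1, g_3 = x_3.

Reduce p = 7*x_1*x_2*x_3 + 5*x_1*x_3 - 6*x_2**2 - 7*x_2*x_3 - 6*x_2 - 3*x_3 modulo G:
  leading term x_1*x_2*x_3: subtract (7*x_2*x_3)·g_1 from 7*x_1*x_2*x_3 + 5*x_1*x_3 - 6*x_2**2 - 7*x_2*x_3 - 6*x_2 - 3*x_3 → 5*x_1*x_3 - 6*x_2**2 - 6*x_2 - 3*x_3
  leading term x_1*x_3: subtract (5*x_3)·g_1 from 5*x_1*x_3 - 6*x_2**2 - 6*x_2 - 3*x_3 → -6*x_2**2 - 6*x_2 + 2*x_3
  leading term x_2**2: subtract (-6)·g_2 from -6*x_2**2 - 6*x_2 + 2*x_3 → -6*x_2 + 2*x_3 - 6
  leading term x_2: no divisor's leading term divides it; move -6*x_2 to the remainder.
  leading term x_3: subtract (2)·g_3 from 2*x_3 - 6 → -6
  leading term 1: no divisor's leading term divides it; move -6 to the remainder.
  normal form = -6*x_2 - 6.
The normal form is nonzero, so p ∉ I. Since p minus its normal form lies in I, I + (p) = I + (r) where r = -6*x_2 - 6; decide whether this ideal is the whole ring.
Run Buchberger on G together with r (pairs among the g_i already reduce to 0 since G is a Gröbner basis):
g_1 = x_1 - 1, LT = x_1.
g_2 = x_2**2 - 1, LT = x_2**2.
g_3 = x_3, LT = x_3.
r = -6*x_2 - 6, LT = x_2.

The S-polynomials (S(g_1,g_2), S(g_1,g_3), S(g_1,r), S(g_2,g_3), S(g_2,r), S(g_3,r)) all reduce to 0 modulo the current basis, so we have a Gröbner basis.
Inter-reduce: drop elements whose leading term is divisible by another's, tail-reduce, and make monic.
Reduced Gröbner basis: {x_1 - 1, x_2 + 1, x_3}.
The reduced Gröbner basis of I + (p) is {x_1 - 1, x_2 + 1, x_3} ≠ {1}, a proper ideal, so the enlarged system stays consistent: p is independent of I, with normal form -6*x_2 - 6.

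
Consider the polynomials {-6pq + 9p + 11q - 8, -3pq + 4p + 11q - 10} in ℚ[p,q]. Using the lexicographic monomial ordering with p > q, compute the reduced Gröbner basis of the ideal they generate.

G = {p - 11q + 12, q² - 91/33q + 58/33}

f_1 = -6pq + 9p + 11q - 8, LT = pq.
f_2 = -3pq + 4p + 11q - 10, LT = pq.

S(f_1,f_2): lcm = pq. S = -⅙p + 11/6q - 2.
  reduce S modulo (f_1, f_2):
  remainder -⅙p + 11/6q - 2 ≠ 0; add g_3 = -⅙p + 11/6q - 2 to the basis.

S(f_1,g_3): lcm = pq. S = -3/2p + 11q² - 83/6q + 4/3.
  reduce S modulo (f_1, f_2, g_3):
  remainder 11q² - 91/3q + 58/3 ≠ 0; add g_4 = 11q² - 91/3q + 58/3 to the basis.

The other S-polynomials (S(f_2,g_3), S(f_1,g_4), S(f_2,g_4), S(g_3,g_4)) all reduce to 0 modulo the current basis, so we have a Gröbner basis.
Inter-reduce: drop elements whose leading term is divisible by another's, tail-reduce, and make monic.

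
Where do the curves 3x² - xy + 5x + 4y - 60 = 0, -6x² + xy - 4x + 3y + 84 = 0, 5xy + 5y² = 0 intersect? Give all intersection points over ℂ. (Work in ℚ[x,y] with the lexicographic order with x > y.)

Compute a lex Gröbner basis by Buchberger's algorithm.
f_1 = 3x² - xy + 5x + 4y - 60, LT = x².
f_2 = -6x² + xy - 4x + 3y + 84, LT = x².
f_3 = 5xy + 5y², LT = xy.

S(f_1,f_2): lcm = x². S = -⅙xy + x + 11/6y - 6.
  leading term xy: subtract (-1/30)·f_3 from -⅙xy + x + 11/6y - 6 → x + ⅙y² + 11/6y - 6
  leading term x: no divisor's leading term divides it; move x to the remainder.
  leading term y²: no divisor's leading term divides it; move ⅙y² to the remainder.
  leading term y: no divisor's leading term divides it; move 11/6y to the remainder.
  leading term 1: no divisor's leading term divides it; move -6 to the remainder.
  remainder x + ⅙y² + 11/6y - 6 ≠ 0; add h_4 = x + ⅙y² + 11/6y - 6 to the basis.

S(f_1,f_3): lcm = x²y. S = -4/3xy² + 5/3xy + 4/3y² - 20y.
  leading term xy²: subtract (-4/15y)·f_3 from -4/3xy² + 5/3xy + 4/3y² - 20y → 5/3xy + 4/3y³ + 4/3y² - 20y
  leading term xy: subtract (⅓)·f_3 from 5/3xy + 4/3y³ + 4/3y² - 20y → 4/3y³ - ⅓y² - 20y
  leading term y³: no divisor's leading term divides it; move 4/3y³ to the remainder.
  leading term y²: no divisor's leading term divides it; move -⅓y² to the remainder.
  leading term y: no divisor's leading term divides it; move -20y to the remainder.
  remainder 4/3y³ - ⅓y² - 20y ≠ 0; add h_5 = 4/3y³ - ⅓y² - 20y to the basis.

S(f_2,f_3): lcm = x²y. S = -7/6xy² + ⅔xy - ½y² - 14y.
  leading term xy²: subtract (-7/30y)·f_3 from -7/6xy² + ⅔xy - ½y² - 14y → ⅔xy + 7/6y³ - ½y² - 14y
  leading term xy: subtract (2/15)·f_3 from ⅔xy + 7/6y³ - ½y² - 14y → 7/6y³ - 7/6y² - 14y
  leading term y³: subtract (⅞)·h_5 from 7/6y³ - 7/6y² - 14y → -⅞y² + 7/2y
  leading term y²: no divisor's leading term divides it; move -⅞y² to the remainder.
  leading term y: no divisor's leading term divides it; move 7/2y to the remainder.
  remainder -⅞y² + 7/2y ≠ 0; add h_6 = -⅞y² + 7/2y to the basis.

S(f_1,h_4): lcm = x². S = -⅙xy² - 13/6xy + 23/3x + 4/3y - 20.
  leading term xy²: subtract (-1/30y)·f_3 from -⅙xy² - 13/6xy + 23/3x + 4/3y - 20 → -13/6xy + 23/3x + ⅙y³ + 4/3y - 20
  leading term xy: subtract (-13/30)·f_3 from -13/6xy + 23/3x + ⅙y³ + 4/3y - 20 → 23/3x + ⅙y³ + 13/6y² + 4/3y - 20
  leading term x: subtract (23/3)·h_4 from 23/3x + ⅙y³ + 13/6y² + 4/3y - 20 → ⅙y³ + 8/9y² - 229/18y + 26
  leading term y³: subtract (⅛)·h_5 from ⅙y³ + 8/9y² - 229/18y + 26 → 67/72y² - 92/9y + 26
  leading term y²: subtract (-67/63)·h_6 from 67/72y² - 92/9y + 26 → -13/2y + 26
  leading term y: no divisor's leading term divides it; move -13/2y to the remainder.
  leading term 1: no divisor's leading term divides it; move 26 to the remainder.
  remainder -13/2y + 26 ≠ 0; add h_7 = -13/2y + 26 to the basis.

The other S-polynomials (S(f_2,h_4), S(f_3,h_4), S(f_1,h_5), S(f_2,h_5), S(f_3,h_5), S(h_4,h_5), S(f_1,h_6), S(f_2,h_6), S(f_3,h_6), S(h_4,h_6), S(h_5,h_6), S(f_1,h_7), S(f_2,h_7), S(f_3,h_7), S(h_4,h_7), S(h_5,h_7), S(h_6,h_7)) all reduce to 0 modulo the current basis, so we have a Gröbner basis.
Inter-reduce: drop elements whose leading term is divisible by another's, tail-reduce, and make monic.
Reduced Gröbner basis: {x + 4, y - 4}.

The lex basis is triangular: the last element involves only y. Solving y - 4 = 0 gives y ∈ {4}; substituting each value into the earlier elements determines the remaining variables.
  y = 4: the earlier basis element becomes x + 4 = 0, giving x = -4 — point (-4, 4).

{(-4, 4)}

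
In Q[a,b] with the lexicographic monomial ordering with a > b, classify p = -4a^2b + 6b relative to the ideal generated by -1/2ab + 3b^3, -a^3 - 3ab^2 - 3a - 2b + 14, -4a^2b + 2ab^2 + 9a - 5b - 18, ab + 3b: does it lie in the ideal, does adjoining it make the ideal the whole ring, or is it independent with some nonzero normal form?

First compute the reduced Gröbner basis of I by Buchberger's algorithm.
f_1 = -1/2ab + 3b^3, LT = ab.
f_2 = -a^3 - 3ab^2 - 3a - 2b + 14, LT = a^3.
f_3 = -4a^2b + 2ab^2 + 9a - 5b - 18, LT = a^2b.
f_4 = ab + 3b, LT = ab.

S(f_1,f_2): lcm = a^3b. S = -6a^2b^3 - 3ab^3 - 3ab - 2b^2 + 14b.
  reduce S modulo (f_1, f_2, f_3, f_4):
  remainder -216b^7 - 18b^5 - 18b^3 - 2b^2 + 14b ≠ 0; add h_5 = -216b^7 - 18b^5 - 18b^3 - 2b^2 + 14b to the basis.

S(f_1,f_3): lcm = a^2b. S = -6ab^3 + 1/2ab^2 + 9/4a - 5/4b - 9/2.
  reduce S modulo (f_1, f_2, f_3, f_4, h_5):
  remainder 9/4a - 36b^5 + 3b^4 - 5/4b - 9/2 ≠ 0; add h_6 = 9/4a - 36b^5 + 3b^4 - 5/4b - 9/2 to the basis.

S(f_1,f_4): lcm = ab. S = -6b^3 - 3b.
  reduce S modulo (f_1, f_2, f_3, f_4, h_5, h_6):
  remainder -6b^3 - 3b ≠ 0; add h_7 = -6b^3 - 3b to the basis.

S(f_2,f_4): lcm = a^3b. S = -3a^2b + 3ab^3 + 3ab + 2b^2 - 14b.
  reduce S modulo (f_1, f_2, f_3, f_4, h_5, h_6, h_7):
  remainder 2b^2 - 91/2b ≠ 0; add h_8 = 2b^2 - 91/2b to the basis.

S(f_3,h_5): lcm = a^2b^7. S = -1/12a^2b^5 - 1/12a^2b^3 - 1/108a^2b^2 + 7/108a^2b - 1/2ab^8 - 9/4ab^6 + 5/4b^7 + 9/2b^6.
  reduce S modulo (f_1, f_2, f_3, f_4, h_5, h_6, h_7, h_8):
  remainder 531/256b ≠ 0; add h_9 = 531/256b to the basis.

The other S-polynomials (S(f_2,f_3), S(f_3,f_4), S(f_1,h_5), S(f_2,h_5), S(f_4,h_5), S(f_1,h_6), S(f_2,h_6), S(f_3,h_6), S(f_4,h_6), S(h_5,h_6), S(f_1,h_7), S(f_2,h_7), S(f_3,h_7), S(f_4,h_7), S(h_5,h_7), S(h_6,h_7), S(f_1,h_8), S(f_2,h_8), S(f_3,h_8), S(f_4,h_8), S(h_5,h_8), S(h_6,h_8), S(h_7,h_8), S(f_1,h_9), S(f_2,h_9), S(f_3,h_9), S(f_4,h_9), S(h_5,h_9), S(h_6,h_9), S(h_7,h_9), S(h_8,h_9)) all reduce to 0 modulo the current basis, so we have a Gröbner basis.
Inter-reduce: drop elements whose leading term is divisible by another's, tail-reduce, and make monic.
Reduced Gröbner basis: {a - 2, b}.
Label its elements g_1 = a - 2, g_2 = b.

Reduce p = -4a^2b + 6b modulo G:
  leading term a^2b: subtract (-4ab)·g_1 from -4a^2b + 6b → -8ab + 6b
  leading term ab: subtract (-8b)·g_1 from -8ab + 6b → -10b
  leading term b: subtract (-10)·g_2 from -10b → 0
  normal form = 0.
Since the normal form is 0, p ∈ I.

-4a^2b + 6b lies in I (it reduces to 0).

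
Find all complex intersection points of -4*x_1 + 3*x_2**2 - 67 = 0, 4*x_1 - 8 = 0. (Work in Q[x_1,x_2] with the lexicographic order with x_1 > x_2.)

{(2, -5), (2, 5)}

Compute a lex Gröbner basis by Buchberger's algorithm.
f_1 = -4*x_1 + 3*x_2**2 - 67, LT = x_1.
f_2 = 4*x_1 - 8, LT = x_1.

S(f_1,f_2): lcm = x_1. S = -3/4*x_2**2 + 75/4.
  leading term x_2**2: no divisor's leading term divides it; move -3/4*x_2**2 to the remainder.
  leading term 1: no divisor's leading term divides it; move 75/4 to the remainder.
  remainder -3/4*x_2**2 + 75/4 ≠ 0; add h_3 = -3/4*x_2**2 + 75/4 to the basis.

S(f_1,h_3): leading monomials are coprime, so the S-polynomial reduces to 0 (Buchberger's first criterion).
S(f_2,h_3): leading monomials are coprime, so the S-polynomial reduces to 0 (Buchberger's first criterion).
Every S-polynomial of the final basis reduces to 0, so we have a Gröbner basis.
Inter-reduce: drop elements whose leading term is divisible by another's, tail-reduce, and make monic.
Reduced Gröbner basis: {x_1 - 2, x_2**2 - 25}.

From the last basis element, x_2**2 - 25 = 0, so x_2 takes values in {-5, 5}. Each choice, substituted upward through the basis, yields the corresponding point(s) of the solution set.
  x_2 = -5: the earlier basis element becomes x_1 - 2 = 0, giving x_1 = 2 — point (2, -5).
  x_2 = 5: the earlier basis element becomes x_1 - 2 = 0, giving x_1 = 2 — point (2, 5).
Each listed point satisfies every original equation (direct substitution).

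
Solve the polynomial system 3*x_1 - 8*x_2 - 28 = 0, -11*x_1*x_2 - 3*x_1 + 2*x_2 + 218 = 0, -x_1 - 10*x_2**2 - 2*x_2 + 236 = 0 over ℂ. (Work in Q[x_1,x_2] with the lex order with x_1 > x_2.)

{(-4, -5)}

Compute a lex Gröbner basis by Buchberger's algorithm.
f_1 = 3*x_1 - 8*x_2 - 28, LT = x_1.
f_2 = -11*x_1*x_2 - 3*x_1 + 2*x_2 + 218, LT = x_1*x_2.
f_3 = -x_1 - 10*x_2**2 - 2*x_2 + 236, LT = x_1.

S(f_1,f_2): lcm = x_1*x_2. S = -3/11*x_1 - 8/3*x_2**2 - 302/33*x_2 + 218/11.
  leading term x_1: subtract (-1/11)·f_1 from -3/11*x_1 - 8/3*x_2**2 - 302/33*x_2 + 218/11 → -8/3*x_2**2 - 326/33*x_2 + 190/11
  leading term x_2**2: no divisor's leading term divides it; move -8/3*x_2**2 to the remainder.
  leading term x_2: no divisor's leading term divides it; move -326/33*x_2 to the remainder.
  leading term 1: no divisor's leading term divides it; move 190/11 to the remainder.
  remainder -8/3*x_2**2 - 326/33*x_2 + 190/11 ≠ 0; add h_4 = -8/3*x_2**2 - 326/33*x_2 + 190/11 to the basis.

S(f_1,f_3): lcm = x_1. S = -10*x_2**2 - 14/3*x_2 + 680/3.
  leading term x_2**2: subtract (15/4)·h_4 from -10*x_2**2 - 14/3*x_2 + 680/3 → 2137/66*x_2 + 10685/66
  leading term x_2: no divisor's leading term divides it; move 2137/66*x_2 to the remainder.
  leading term 1: no divisor's leading term divides it; move 10685/66 to the remainder.
  remainder 2137/66*x_2 + 10685/66 ≠ 0; add h_5 = 2137/66*x_2 + 10685/66 to the basis.

S(f_2,f_3): lcm = x_1*x_2. S = 3/11*x_1 - 10*x_2**3 - 2*x_2**2 + 2594/11*x_2 - 218/11.
  leading term x_1: subtract (1/11)·f_1 from 3/11*x_1 - 10*x_2**3 - 2*x_2**2 + 2594/11*x_2 - 218/11 → -10*x_2**3 - 2*x_2**2 + 2602/11*x_2 - 190/11
  leading term x_2**3: subtract (15/4*x_2)·h_4 from -10*x_2**3 - 2*x_2**2 + 2602/11*x_2 - 190/11 → 771/22*x_2**2 + 3779/22*x_2 - 190/11
  leading term x_2**2: subtract (-2313/176)·h_4 from 771/22*x_2**2 + 3779/22*x_2 - 190/11 → 40603/968*x_2 + 203015/968
  leading term x_2: subtract (57/44)·h_5 from 40603/968*x_2 + 203015/968 → 0
  remainder 0.

S(f_1,h_4): leading monomials are coprime, so the S-polynomial reduces to 0 (Buchberger's first criterion).
S(f_2,h_4): lcm = x_1*x_2**2. S = -151/44*x_1*x_2 + 285/44*x_1 - 2/11*x_2**2 - 218/11*x_2.
  leading term x_1*x_2: subtract (-151/132*x_2)·f_1 from -151/44*x_1*x_2 + 285/44*x_1 - 2/11*x_2**2 - 218/11*x_2 → 285/44*x_1 - 28/3*x_2**2 - 1711/33*x_2
  leading term x_1: subtract (95/44)·f_1 from 285/44*x_1 - 28/3*x_2**2 - 1711/33*x_2 → -28/3*x_2**2 - 1141/33*x_2 + 665/11
  leading term x_2**2: subtract (7/2)·h_4 from -28/3*x_2**2 - 1141/33*x_2 + 665/11 → 0
  remainder 0.

S(f_3,h_4): leading monomials are coprime, so the S-polynomial reduces to 0 (Buchberger's first criterion).
S(f_1,h_5): leading monomials are coprime, so the S-polynomial reduces to 0 (Buchberger's first criterion).
S(f_2,h_5): lcm = x_1*x_2. S = -52/11*x_1 - 2/11*x_2 - 218/11.
  leading term x_1: subtract (-52/33)·f_1 from -52/11*x_1 - 2/11*x_2 - 218/11 → -422/33*x_2 - 2110/33
  leading term x_2: subtract (-844/2137)·h_5 from -422/33*x_2 - 2110/33 → 0
  remainder 0.

S(f_3,h_5): leading monomials are coprime, so the S-polynomial reduces to 0 (Buchberger's first criterion).
S(h_4,h_5): lcm = x_2**2. S = -57/44*x_2 - 285/44.
  leading term x_2: subtract (-171/4274)·h_5 from -57/44*x_2 - 285/44 → 0
  remainder 0.

Every S-polynomial of the final basis reduces to 0, so we have a Gröbner basis.
Inter-reduce: drop elements whose leading term is divisible by another's, tail-reduce, and make monic.
Reduced Gröbner basis: {x_1 + 4, x_2 + 5}.

Since the basis is lex-ordered, x_2 + 5 is univariate in x_2. Its roots are {-5}. Back-substituting each root into the other basis elements fixes the other coordinates.
  x_2 = -5: the earlier basis element becomes x_1 + 4 = 0, giving x_1 = -4 — point (-4, -5).
Substituting each solution back into the original system confirms all equations vanish.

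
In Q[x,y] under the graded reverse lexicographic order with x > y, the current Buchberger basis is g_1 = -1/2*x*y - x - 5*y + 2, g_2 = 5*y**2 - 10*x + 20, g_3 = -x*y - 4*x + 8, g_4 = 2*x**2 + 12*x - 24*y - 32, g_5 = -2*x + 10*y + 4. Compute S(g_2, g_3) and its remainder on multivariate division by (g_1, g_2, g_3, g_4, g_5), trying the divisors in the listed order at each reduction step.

S(g_2, g_3) = -2*x**2 - 4*x*y + 4*x + 8*y; remainder on division = 144*y.

lcm(LM(g_2), LM(g_3)) = x*y**2.
S = (lcm/LT(g_2))·g_2 − (lcm/LT(g_3))·g_3 = -2*x**2 - 4*x*y + 4*x + 8*y.
Reduce S modulo (g_1, g_2, g_3, g_4, g_5) in that order:
  leading term x**2: subtract (-1)·g_4 from -2*x**2 - 4*x*y + 4*x + 8*y → -4*x*y + 16*x - 16*y - 32
  leading term x*y: subtract (8)·g_1 from -4*x*y + 16*x - 16*y - 32 → 24*x + 24*y - 48
  leading term x: subtract (-12)·g_5 from 24*x + 24*y - 48 → 144*y
  leading term y: no divisor's leading term divides it; move 144*y to the remainder.
The remainder 144*y is nonzero, so it would be added as the next basis element.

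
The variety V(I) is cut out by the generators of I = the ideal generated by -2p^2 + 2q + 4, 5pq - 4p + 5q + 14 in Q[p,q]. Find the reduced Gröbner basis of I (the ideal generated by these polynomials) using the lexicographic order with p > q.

f_1 = -2p^2 + 2q + 4, LT = p^2.
f_2 = 5pq - 4p + 5q + 14, LT = pq.

S(f_1,f_2): lcm = p^2q. S = 4/5p^2 - pq - 14/5p - q^2 - 2q.
  leading term p^2: subtract (-2/5)·f_1 from 4/5p^2 - pq - 14/5p - q^2 - 2q → -pq - 14/5p - q^2 - 6/5q + 8/5
  leading term pq: subtract (-1/5)·f_2 from -pq - 14/5p - q^2 - 6/5q + 8/5 → -18/5p - q^2 - 1/5q + 22/5
  leading term p: no divisor's leading term divides it; move -18/5p to the remainder.
  leading term q^2: no divisor's leading term divides it; move -q^2 to the remainder.
  leading term q: no divisor's leading term divides it; move -1/5q to the remainder.
  leading term 1: no divisor's leading term divides it; move 22/5 to the remainder.
  remainder -18/5p - q^2 - 1/5q + 22/5 ≠ 0; add g_3 = -18/5p - q^2 - 1/5q + 22/5 to the basis.

S(f_1,g_3): lcm = p^2. S = -5/18pq^2 - 1/18pq + 11/9p - q - 2.
  leading term pq^2: subtract (-1/18q)·f_2 from -5/18pq^2 - 1/18pq + 11/9p - q - 2 → -5/18pq + 11/9p + 5/18q^2 - 2/9q - 2
  leading term pq: subtract (-1/18)·f_2 from -5/18pq + 11/9p + 5/18q^2 - 2/9q - 2 → p + 5/18q^2 + 1/18q - 11/9
  leading term p: subtract (-5/18)·g_3 from p + 5/18q^2 + 1/18q - 11/9 → 0
  remainder 0.

S(f_2,g_3): lcm = pq. S = -4/5p - 5/18q^3 - 1/18q^2 + 20/9q + 14/5.
  leading term p: subtract (2/9)·g_3 from -4/5p - 5/18q^3 - 1/18q^2 + 20/9q + 14/5 → -5/18q^3 + 1/6q^2 + 34/15q + 82/45
  leading term q^3: no divisor's leading term divides it; move -5/18q^3 to the remainder.
  leading term q^2: no divisor's leading term divides it; move 1/6q^2 to the remainder.
  leading term q: no divisor's leading term divides it; move 34/15q to the remainder.
  leading term 1: no divisor's leading term divides it; move 82/45 to the remainder.
  remainder -5/18q^3 + 1/6q^2 + 34/15q + 82/45 ≠ 0; add g_4 = -5/18q^3 + 1/6q^2 + 34/15q + 82/45 to the basis.

S(f_1,g_4): leading monomials are coprime, so the S-polynomial reduces to 0 (Buchberger's first criterion).
S(f_2,g_4): lcm = pq^3. S = -1/5pq^2 + 204/25pq + 164/25p + q^3 + 14/5q^2.
  leading term pq^2: subtract (-1/25q)·f_2 from -1/5pq^2 + 204/25pq + 164/25p + q^3 + 14/5q^2 → 8pq + 164/25p + q^3 + 3q^2 + 14/25q
  leading term pq: subtract (8/5)·f_2 from 8pq + 164/25p + q^3 + 3q^2 + 14/25q → 324/25p + q^3 + 3q^2 - 186/25q - 112/5
  leading term p: subtract (-18/5)·g_3 from 324/25p + q^3 + 3q^2 - 186/25q - 112/5 → q^3 - 3/5q^2 - 204/25q - 164/25
  leading term q^3: subtract (-18/5)·g_4 from q^3 - 3/5q^2 - 204/25q - 164/25 → 0
  remainder 0.

S(g_3,g_4): leading monomials are coprime, so the S-polynomial reduces to 0 (Buchberger's first criterion).
Every S-polynomial of the final basis reduces to 0, so we have a Gröbner basis.
Inter-reduce: drop elements whose leading term is divisible by another's, tail-reduce, and make monic.

G = {p + 5/18q^2 + 1/18q - 11/9, q^3 - 3/5q^2 - 204/25q - 164/25}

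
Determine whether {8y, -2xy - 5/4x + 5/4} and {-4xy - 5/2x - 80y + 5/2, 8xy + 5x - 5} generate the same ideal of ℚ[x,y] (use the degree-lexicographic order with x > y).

For a fixed monomial order, each ideal has a unique reduced Gröbner basis; comparing bases decides equality.
Buchberger on the first generating set:
f_1 = 8y, LT = y.
f_2 = -2xy - 5/4x + 5/4, LT = xy.

S(f_1,f_2): lcm = xy. S = -⅝x + ⅝.
  reduce S modulo (f_1, f_2):
  remainder -⅝x + ⅝ ≠ 0; add g_3 = -⅝x + ⅝ to the basis.

The other S-polynomials (S(f_1,g_3), S(f_2,g_3)) all reduce to 0 modulo the current basis, so we have a Gröbner basis.
Inter-reduce: drop elements whose leading term is divisible by another's, tail-reduce, and make monic.
Reduced Gröbner basis: {x - 1, y}.

Buchberger on the second generating set:
h_1 = -4xy - 5/2x - 80y + 5/2, LT = xy.
h_2 = 8xy + 5x - 5, LT = xy.

S(h_1,h_2): lcm = xy. S = 20y.
  reduce S modulo (h_1, h_2):
  remainder 20y ≠ 0; add k_3 = 20y to the basis.

S(h_1,k_3): lcm = xy. S = ⅝x + 20y - ⅝.
  reduce S modulo (h_1, h_2, k_3):
  remainder ⅝x - ⅝ ≠ 0; add k_4 = ⅝x - ⅝ to the basis.

The other S-polynomials (S(h_2,k_3), S(h_1,k_4), S(h_2,k_4), S(k_3,k_4)) all reduce to 0 modulo the current basis, so we have a Gröbner basis.
Inter-reduce: drop elements whose leading term is divisible by another's, tail-reduce, and make monic.
Reduced Gröbner basis: {x - 1, y}.

Same reduced basis, so the two generating sets span the same ideal.

Yes, the ideals are equal.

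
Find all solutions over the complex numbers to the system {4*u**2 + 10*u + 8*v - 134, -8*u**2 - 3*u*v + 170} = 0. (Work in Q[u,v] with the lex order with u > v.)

{(5, -2), (-13/12 + sqrt(3433)/12, 403/72 - sqrt(3433)/72), (-sqrt(3433)/12 - 13/12, sqrt(3433)/72 + 403/72)}

Compute a lex Gröbner basis by Buchberger's algorithm.
f_1 = 4*u**2 + 10*u + 8*v - 134, LT = u**2.
f_2 = -8*u**2 - 3*u*v + 170, LT = u**2.

S(f_1,f_2): lcm = u**2. S = -3/8*u*v + 5/2*u + 2*v - 49/4.
  leading term u*v: no divisor's leading term divides it; move -3/8*u*v to the remainder.
  leading term u: no divisor's leading term divides it; move 5/2*u to the remainder.
  leading term v: no divisor's leading term divides it; move 2*v to the remainder.
  leading term 1: no divisor's leading term divides it; move -49/4 to the remainder.
  remainder -3/8*u*v + 5/2*u + 2*v - 49/4 ≠ 0; add h_3 = -3/8*u*v + 5/2*u + 2*v - 49/4 to the basis.

S(f_1,h_3): lcm = u**2*v. S = 20/3*u**2 + 47/6*u*v - 98/3*u + 2*v**2 - 67/2*v.
  leading term u**2: subtract (5/3)·f_1 from 20/3*u**2 + 47/6*u*v - 98/3*u + 2*v**2 - 67/2*v → 47/6*u*v - 148/3*u + 2*v**2 - 281/6*v + 670/3
  leading term u*v: subtract (-188/9)·h_3 from 47/6*u*v - 148/3*u + 2*v**2 - 281/6*v + 670/3 → 26/9*u + 2*v**2 - 91/18*v - 293/9
  leading term u: no divisor's leading term divides it; move 26/9*u to the remainder.
  leading term v**2: no divisor's leading term divides it; move 2*v**2 to the remainder.
  leading term v: no divisor's leading term divides it; move -91/18*v to the remainder.
  leading term 1: no divisor's leading term divides it; move -293/9 to the remainder.
  remainder 26/9*u + 2*v**2 - 91/18*v - 293/9 ≠ 0; add h_4 = 26/9*u + 2*v**2 - 91/18*v - 293/9 to the basis.

S(f_2,h_3): lcm = u**2*v. S = 20/3*u**2 + 3/8*u*v**2 + 16/3*u*v - 98/3*u - 85/4*v.
  leading term u**2: subtract (5/3)·f_1 from 20/3*u**2 + 3/8*u*v**2 + 16/3*u*v - 98/3*u - 85/4*v → 3/8*u*v**2 + 16/3*u*v - 148/3*u - 415/12*v + 670/3
  leading term u*v**2: subtract (-v)·h_3 from 3/8*u*v**2 + 16/3*u*v - 148/3*u - 415/12*v + 670/3 → 47/6*u*v - 148/3*u + 2*v**2 - 281/6*v + 670/3
  leading term u*v: subtract (-188/9)·h_3 from 47/6*u*v - 148/3*u + 2*v**2 - 281/6*v + 670/3 → 26/9*u + 2*v**2 - 91/18*v - 293/9
  leading term u: subtract (1)·h_4 from 26/9*u + 2*v**2 - 91/18*v - 293/9 → 0
  remainder 0.

S(f_1,h_4): lcm = u**2. S = -9/13*u*v**2 + 7/4*u*v + 179/13*u + 2*v - 67/2.
  leading term u*v**2: subtract (24/13*v)·h_3 from -9/13*u*v**2 + 7/4*u*v + 179/13*u + 2*v - 67/2 → -149/52*u*v + 179/13*u - 48/13*v**2 + 320/13*v - 67/2
  leading term u*v: subtract (298/39)·h_3 from -149/52*u*v + 179/13*u - 48/13*v**2 + 320/13*v - 67/2 → -16/3*u - 48/13*v**2 + 28/3*v + 2344/39
  leading term u: subtract (-24/13)·h_4 from -16/3*u - 48/13*v**2 + 28/3*v + 2344/39 → 0
  remainder 0.

S(f_2,h_4): lcm = u**2. S = -9/13*u*v**2 + 17/8*u*v + 293/26*u - 85/4.
  leading term u*v**2: subtract (24/13*v)·h_3 from -9/13*u*v**2 + 17/8*u*v + 293/26*u - 85/4 → -259/104*u*v + 293/26*u - 48/13*v**2 + 294/13*v - 85/4
  leading term u*v: subtract (259/39)·h_3 from -259/104*u*v + 293/26*u - 48/13*v**2 + 294/13*v - 85/4 → -16/3*u - 48/13*v**2 + 28/3*v + 2344/39
  leading term u: subtract (-24/13)·h_4 from -16/3*u - 48/13*v**2 + 28/3*v + 2344/39 → 0
  remainder 0.

S(h_3,h_4): lcm = u*v. S = -20/3*u - 9/13*v**3 + 7/4*v**2 + 463/78*v + 98/3.
  leading term u: subtract (-30/13)·h_4 from -20/3*u - 9/13*v**3 + 7/4*v**2 + 463/78*v + 98/3 → -9/13*v**3 + 331/52*v**2 - 149/26*v - 552/13
  leading term v**3: no divisor's leading term divides it; move -9/13*v**3 to the remainder.
  leading term v**2: no divisor's leading term divides it; move 331/52*v**2 to the remainder.
  leading term v: no divisor's leading term divides it; move -149/26*v to the remainder.
  leading term 1: no divisor's leading term divides it; move -552/13 to the remainder.
  remainder -9/13*v**3 + 331/52*v**2 - 149/26*v - 552/13 ≠ 0; add h_5 = -9/13*v**3 + 331/52*v**2 - 149/26*v - 552/13 to the basis.

S(f_1,h_5): leading monomials are coprime, so the S-polynomial reduces to 0 (Buchberger's first criterion).
S(f_2,h_5): leading monomials are coprime, so the S-polynomial reduces to 0 (Buchberger's first criterion).
S(h_3,h_5): lcm = u*v**3. S = 91/36*u*v**2 - 149/18*u*v - 184/3*u - 16/3*v**3 + 98/3*v**2.
  leading term u*v**2: subtract (-182/27*v)·h_3 from 91/36*u*v**2 - 149/18*u*v - 184/3*u - 16/3*v**3 + 98/3*v**2 → 463/54*u*v - 184/3*u - 16/3*v**3 + 1246/27*v**2 - 4459/54*v
  leading term u*v: subtract (-1852/81)·h_3 from 463/54*u*v - 184/3*u - 16/3*v**3 + 1246/27*v**2 - 4459/54*v → -338/81*u - 16/3*v**3 + 1246/27*v**2 - 5969/162*v - 22687/81
  leading term u: subtract (-13/9)·h_4 from -338/81*u - 16/3*v**3 + 1246/27*v**2 - 5969/162*v - 22687/81 → -16/3*v**3 + 1324/27*v**2 - 1192/27*v - 2944/9
  leading term v**3: subtract (208/27)·h_5 from -16/3*v**3 + 1324/27*v**2 - 1192/27*v - 2944/9 → 0
  remainder 0.

S(h_4,h_5): leading monomials are coprime, so the S-polynomial reduces to 0 (Buchberger's first criterion).
Every S-polynomial of the final basis reduces to 0, so we have a Gröbner basis.
Inter-reduce: drop elements whose leading term is divisible by another's, tail-reduce, and make monic.
Reduced Gröbner basis: {u + 9/13*v**2 - 7/4*v - 293/26, v**3 - 331/36*v**2 + 149/18*v + 184/3}.

A lex Gröbner basis eliminates variables successively. Here v**3 - 331/36*v**2 + 149/18*v + 184/3 depends only on v, with roots {-2, 403/72 - sqrt(3433)/72, sqrt(3433)/72 + 403/72}; lifting each root through the earlier basis elements recovers the full solutions.
  v = -2: the earlier basis element becomes u - 5 = 0, giving u = 5 — point (5, -2).
  v = 403/72 - sqrt(3433)/72: the earlier basis element becomes u - sqrt(3433)/12 + 13/12 = 0, giving u = -13/12 + sqrt(3433)/12 — point (-13/12 + sqrt(3433)/12, 403/72 - sqrt(3433)/72).
  v = sqrt(3433)/72 + 403/72: the earlier basis element becomes u + 13/12 + sqrt(3433)/12 = 0, giving u = -sqrt(3433)/12 - 13/12 — point (-sqrt(3433)/12 - 13/12, sqrt(3433)/72 + 403/72).
Each listed point satisfies every original equation (direct substitution).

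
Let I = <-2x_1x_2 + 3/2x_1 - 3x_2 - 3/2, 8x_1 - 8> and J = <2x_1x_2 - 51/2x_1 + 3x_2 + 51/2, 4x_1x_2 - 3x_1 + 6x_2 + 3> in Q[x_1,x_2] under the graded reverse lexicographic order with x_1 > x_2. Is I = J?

For a fixed monomial order, each ideal has a unique reduced Gröbner basis; comparing bases decides equality.
Buchberger on the first generating set:
f_1 = -2x_1x_2 + 3/2x_1 - 3x_2 - 3/2, LT = x_1x_2.
f_2 = 8x_1 - 8, LT = x_1.

S(f_1,f_2): lcm = x_1x_2. S = -3/4x_1 + 5/2x_2 + 3/4.
  reduce S modulo (f_1, f_2):
  remainder 5/2x_2 ≠ 0; add g_3 = 5/2x_2 to the basis.

The other S-polynomials (S(f_1,g_3), S(f_2,g_3)) all reduce to 0 modulo the current basis, so we have a Gröbner basis.
Inter-reduce: drop elements whose leading term is divisible by another's, tail-reduce, and make monic.
Reduced Gröbner basis: {x_1 - 1, x_2}.

Buchberger on the second generating set:
h_1 = 2x_1x_2 - 51/2x_1 + 3x_2 + 51/2, LT = x_1x_2.
h_2 = 4x_1x_2 - 3x_1 + 6x_2 + 3, LT = x_1x_2.

S(h_1,h_2): lcm = x_1x_2. S = -12x_1 + 12.
  reduce S modulo (h_1, h_2):
  remainder -12x_1 + 12 ≠ 0; add k_3 = -12x_1 + 12 to the basis.

S(h_1,k_3): lcm = x_1x_2. S = -51/4x_1 + 5/2x_2 + 51/4.
  reduce S modulo (h_1, h_2, k_3):
  remainder 5/2x_2 ≠ 0; add k_4 = 5/2x_2 to the basis.

The other S-polynomials (S(h_2,k_3), S(h_1,k_4), S(h_2,k_4), S(k_3,k_4)) all reduce to 0 modulo the current basis, so we have a Gröbner basis.
Inter-reduce: drop elements whose leading term is divisible by another's, tail-reduce, and make monic.
Reduced Gröbner basis: {x_1 - 1, x_2}.

Same reduced basis, so the two generating sets span the same ideal.

Yes, the ideals are equal.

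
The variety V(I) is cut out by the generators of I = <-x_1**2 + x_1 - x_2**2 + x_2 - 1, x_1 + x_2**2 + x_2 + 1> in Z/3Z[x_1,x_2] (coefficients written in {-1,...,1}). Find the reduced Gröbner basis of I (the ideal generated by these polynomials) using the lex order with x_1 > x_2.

G = {x_1 + x_2**2 + x_2 + 1, x_2**4 - x_2**3 - x_2**2 - x_2}

The reduced Gröbner basis is the canonical form of the ideal for this ordering.

f_1 = -x_1**2 + x_1 - x_2**2 + x_2 - 1, LT = x_1**2.
f_2 = x_1 + x_2**2 + x_2 + 1, LT = x_1.

S(f_1,f_2): lcm = x_1**2. S = -x_1*x_2**2 - x_1*x_2 + x_1 + x_2**2 - x_2 + 1.
  leading term x_1*x_2**2: subtract (-x_2**2)·f_2 from -x_1*x_2**2 - x_1*x_2 + x_1 + x_2**2 - x_2 + 1 → -x_1*x_2 + x_1 + x_2**4 + x_2**3 - x_2**2 - x_2 + 1
  leading term x_1*x_2: subtract (-x_2)·f_2 from -x_1*x_2 + x_1 + x_2**4 + x_2**3 - x_2**2 - x_2 + 1 → x_1 + x_2**4 - x_2**3 + 1
  leading term x_1: subtract (1)·f_2 from x_1 + x_2**4 - x_2**3 + 1 → x_2**4 - x_2**3 - x_2**2 - x_2
  leading term x_2**4: no divisor's leading term divides it; move x_2**4 to the remainder.
  leading term x_2**3: no divisor's leading term divides it; move -x_2**3 to the remainder.
  leading term x_2**2: no divisor's leading term divides it; move -x_2**2 to the remainder.
  leading term x_2: no divisor's leading term divides it; move -x_2 to the remainder.
  remainder x_2**4 - x_2**3 - x_2**2 - x_2 ≠ 0; add g_3 = x_2**4 - x_2**3 - x_2**2 - x_2 to the basis.

The other S-polynomials (S(f_1,g_3), S(f_2,g_3)) all reduce to 0 modulo the current basis, so we have a Gröbner basis.
Inter-reduce: drop elements whose leading term is divisible by another's, tail-reduce, and make monic.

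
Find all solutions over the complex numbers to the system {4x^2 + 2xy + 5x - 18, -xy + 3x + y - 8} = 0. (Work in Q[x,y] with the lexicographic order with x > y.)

Compute a lex Gröbner basis by Buchberger's algorithm.
f_1 = 4x^2 + 2xy + 5x - 18, LT = x^2.
f_2 = -xy + 3x + y - 8, LT = xy.

S(f_1,f_2): lcm = x^2y. S = 3x^2 + 1/2xy^2 + 9/4xy - 8x - 9/2y.
  reduce S modulo (f_1, f_2):
  remainder -5x + 1/2y^2 - 25/4y - 9/2 ≠ 0; add h_3 = -5x + 1/2y^2 - 25/4y - 9/2 to the basis.

S(f_2,h_3): lcm = xy. S = -3x + 1/10y^3 - 5/4y^2 - 19/10y + 8.
  reduce S modulo (f_1, f_2, h_3):
  remainder 1/10y^3 - 31/20y^2 + 37/20y + 107/10 ≠ 0; add h_4 = 1/10y^3 - 31/20y^2 + 37/20y + 107/10 to the basis.

The other S-polynomials (S(f_1,h_3), S(f_1,h_4), S(f_2,h_4), S(h_3,h_4)) all reduce to 0 modulo the current basis, so we have a Gröbner basis.
Inter-reduce: drop elements whose leading term is divisible by another's, tail-reduce, and make monic.
Reduced Gröbner basis: {x - 1/10y^2 + 5/4y + 9/10, y^3 - 31/2y^2 + 37/2y + 107}.

The lex basis is triangular: the last element involves only y. Solving y^3 - 31/2y^2 + 37/2y + 107 = 0 gives y ∈ {-2, 35/4 - 3*sqrt(41)/4, 3*sqrt(41)/4 + 35/4}; substituting each value into the earlier elements determines the remaining variables.
  y = -2: the earlier basis element becomes x - 2 = 0, giving x = 2 — point (2, -2).
  y = 35/4 - 3*sqrt(41)/4: the earlier basis element becomes x + 15/8 + 3*sqrt(41)/8 = 0, giving x = -3*sqrt(41)/8 - 15/8 — point (-3*sqrt(41)/8 - 15/8, 35/4 - 3*sqrt(41)/4).
  y = 3*sqrt(41)/4 + 35/4: the earlier basis element becomes x - 3*sqrt(41)/8 + 15/8 = 0, giving x = -15/8 + 3*sqrt(41)/8 — point (-15/8 + 3*sqrt(41)/8, 3*sqrt(41)/4 + 35/4).

{(2, -2), (-3*sqrt(41)/8 - 15/8, 35/4 - 3*sqrt(41)/4), (-15/8 + 3*sqrt(41)/8, 3*sqrt(41)/4 + 35/4)}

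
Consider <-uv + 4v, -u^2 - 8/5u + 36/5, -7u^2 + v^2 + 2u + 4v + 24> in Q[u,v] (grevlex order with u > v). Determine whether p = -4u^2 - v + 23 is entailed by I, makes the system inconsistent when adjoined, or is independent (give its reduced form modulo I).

Adjoining -4u^2 - v + 23 makes the ideal the whole ring: the system is inconsistent.

First compute the reduced Gröbner basis of I by Buchberger's algorithm.
f_1 = -uv + 4v, LT = uv.
f_2 = -u^2 - 8/5u + 36/5, LT = u^2.
f_3 = -7u^2 + v^2 + 2u + 4v + 24, LT = u^2.

S(f_1,f_2): lcm = u^2v. S = -28/5uv + 36/5v.
  leading term uv: subtract (28/5)·f_1 from -28/5uv + 36/5v → -76/5v
  leading term v: no divisor's leading term divides it; move -76/5v to the remainder.
  remainder -76/5v ≠ 0; add h_4 = -76/5v to the basis.

S(f_2,f_3): lcm = u^2. S = 1/7v^2 + 66/35u + 4/7v - 132/35.
  leading term v^2: subtract (-5/532v)·h_4 from 1/7v^2 + 66/35u + 4/7v - 132/35 → 66/35u + 4/7v - 132/35
  leading term u: no divisor's leading term divides it; move 66/35u to the remainder.
  leading term v: subtract (-5/133)·h_4 from 4/7v - 132/35 → -132/35
  leading term 1: no divisor's leading term divides it; move -132/35 to the remainder.
  remainder 66/35u - 132/35 ≠ 0; add h_5 = 66/35u - 132/35 to the basis.

The other S-polynomials (S(f_1,f_3), S(f_1,h_4), S(f_2,h_4), S(f_3,h_4), S(f_1,h_5), S(f_2,h_5), S(f_3,h_5), S(h_4,h_5)) all reduce to 0 modulo the current basis, so we have a Gröbner basis.
Inter-reduce: drop elements whose leading term is divisible by another's, tail-reduce, and make monic.
Reduced Gröbner basis: {u - 2, v}.
Label its elements g_1 = u - 2, g_2 = v.

Reduce p = -4u^2 - v + 23 modulo G:
  leading term u^2: subtract (-4u)·g_1 from -4u^2 - v + 23 → -8u - v + 23
  leading term u: subtract (-8)·g_1 from -8u - v + 23 → -v + 7
  leading term v: subtract (-1)·g_2 from -v + 7 → 7
  leading term 1: no divisor's leading term divides it; move 7 to the remainder.
  normal form = 7.
The normal form is nonzero, so p ∉ I. Since p minus its normal form lies in I, I + (p) = I + (r) where r = 7; decide whether this ideal is the whole ring.
Here r = 7 is a nonzero constant, hence a unit: 1 ∈ I + (p), the Gröbner basis of I + (p) is {1}, and the enlarged system has no common solution — adjoining p is inconsistent.

The remainder on division by a Gröbner basis is unique — it is the normal form.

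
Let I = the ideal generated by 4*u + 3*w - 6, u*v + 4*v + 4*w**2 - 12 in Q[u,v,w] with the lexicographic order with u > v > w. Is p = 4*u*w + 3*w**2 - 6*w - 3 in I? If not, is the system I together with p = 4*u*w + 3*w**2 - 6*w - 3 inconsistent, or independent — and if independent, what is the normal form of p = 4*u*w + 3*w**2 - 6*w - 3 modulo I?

First compute the reduced Gröbner basis of I by Buchberger's algorithm.
f_1 = 4*u + 3*w - 6, LT = u.
f_2 = u*v + 4*v + 4*w**2 - 12, LT = u*v.

S(f_1,f_2): lcm = u*v. S = 3/4*v*w - 11/2*v - 4*w**2 + 12.
  leading term v*w: no divisor's leading term divides it; move 3/4*v*w to the remainder.
  leading term v: no divisor's leading term divides it; move -11/2*v to the remainder.
  leading term w**2: no divisor's leading term divides it; move -4*w**2 to the remainder.
  leading term 1: no divisor's leading term divides it; move 12 to the remainder.
  remainder 3/4*v*w - 11/2*v - 4*w**2 + 12 ≠ 0; add h_3 = 3/4*v*w - 11/2*v - 4*w**2 + 12 to the basis.

S(f_1,h_3): leading monomials are coprime, so the S-polynomial reduces to 0 (Buchberger's first criterion).
S(f_2,h_3): lcm = u*v*w. S = 22/3*u*v + 16/3*u*w**2 - 16*u + 4*v*w + 4*w**3 - 12*w.
  leading term u*v: subtract (11/6*v)·f_1 from 22/3*u*v + 16/3*u*w**2 - 16*u + 4*v*w + 4*w**3 - 12*w → 16/3*u*w**2 - 16*u - 3/2*v*w + 11*v + 4*w**3 - 12*w
  leading term u*w**2: subtract (4/3*w**2)·f_1 from 16/3*u*w**2 - 16*u - 3/2*v*w + 11*v + 4*w**3 - 12*w → -16*u - 3/2*v*w + 11*v + 8*w**2 - 12*w
  leading term u: subtract (-4)·f_1 from -16*u - 3/2*v*w + 11*v + 8*w**2 - 12*w → -3/2*v*w + 11*v + 8*w**2 - 24
  leading term v*w: subtract (-2)·h_3 from -3/2*v*w + 11*v + 8*w**2 - 24 → 0
  remainder 0.

Every S-polynomial of the final basis reduces to 0, so we have a Gröbner basis.
Inter-reduce: drop elements whose leading term is divisible by another's, tail-reduce, and make monic.
Reduced Gröbner basis: {u + 3/4*w - 3/2, v*w - 22/3*v - 16/3*w**2 + 16}.
Label its elements g_1 = u + 3/4*w - 3/2, g_2 = v*w - 22/3*v - 16/3*w**2 + 16.

Reduce p = 4*u*w + 3*w**2 - 6*w - 3 modulo G:
  leading term u*w: subtract (4*w)·g_1 from 4*u*w + 3*w**2 - 6*w - 3 → -3
  leading term 1: no divisor's leading term divides it; move -3 to the remainder.
  normal form = -3.
The normal form is nonzero, so p ∉ I. Since p minus its normal form lies in I, I + (p) = I + (r) where r = -3; decide whether this ideal is the whole ring.
Here r = -3 is a nonzero constant, hence a unit: 1 ∈ I + (p), the Gröbner basis of I + (p) is {1}, and the enlarged system has no common solution — adjoining p is inconsistent.

Ideal membership is decidable via reduction modulo a Gröbner basis.

Adjoining 4*u*w + 3*w**2 - 6*w - 3 makes the ideal the whole ring: the system is inconsistent.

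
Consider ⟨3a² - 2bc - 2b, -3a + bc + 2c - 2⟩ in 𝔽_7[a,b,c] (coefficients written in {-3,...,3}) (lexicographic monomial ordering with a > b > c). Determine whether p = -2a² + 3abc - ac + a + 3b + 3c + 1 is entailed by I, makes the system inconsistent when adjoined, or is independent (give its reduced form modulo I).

-2a² + 3abc - ac + a + 3b + 3c + 1 is independent of I; its normal form modulo I is 3b + 3c + 1.

First compute the reduced Gröbner basis of I by Buchberger's algorithm.
f_1 = 3a² - 2bc - 2b, LT = a².
f_2 = -3a + bc + 2c - 2, LT = a.

S(f_1,f_2): lcm = a². S = -2abc + 3ac - 3a - 3bc - 3b.
  leading term abc: subtract (3bc)·f_2 from -2abc + 3ac - 3a - 3bc - 3b → 3ac - 3a - 3b²c² + bc² + 3bc - 3b
  leading term ac: subtract (-c)·f_2 from 3ac - 3a - 3b²c² + bc² + 3bc - 3b → -3a - 3b²c² + 2bc² + 3bc - 3b + 2c² - 2c
  leading term a: subtract (1)·f_2 from -3a - 3b²c² + 2bc² + 3bc - 3b + 2c² - 2c → -3b²c² + 2bc² + 2bc - 3b + 2c² + 3c + 2
  leading term b²c²: no divisor's leading term divides it; move -3b²c² to the remainder.
  leading term bc²: no divisor's leading term divides it; move 2bc² to the remainder.
  leading term bc: no divisor's leading term divides it; move 2bc to the remainder.
  leading term b: no divisor's leading term divides it; move -3b to the remainder.
  leading term c²: no divisor's leading term divides it; move 2c² to the remainder.
  leading term c: no divisor's leading term divides it; move 3c to the remainder.
  leading term 1: no divisor's leading term divides it; move 2 to the remainder.
  remainder -3b²c² + 2bc² + 2bc - 3b + 2c² + 3c + 2 ≠ 0; add h_3 = -3b²c² + 2bc² + 2bc - 3b + 2c² + 3c + 2 to the basis.

The other S-polynomials (S(f_1,h_3), S(f_2,h_3)) all reduce to 0 modulo the current basis, so we have a Gröbner basis.
Inter-reduce: drop elements whose leading term is divisible by another's, tail-reduce, and make monic.
Reduced Gröbner basis: {a + 2bc - 3c + 3, b²c² - 3bc² - 3bc + b - 3c² - c - 3}.
Label its elements g_1 = a + 2bc - 3c + 3, g_2 = b²c² - 3bc² - 3bc + b - 3c² - c - 3.

Reduce p = -2a² + 3abc - ac + a + 3b + 3c + 1 modulo G:
  leading term a²: subtract (-2a)·g_1 from -2a² + 3abc - ac + a + 3b + 3c + 1 → 3b + 3c + 1
  leading term b: no divisor's leading term divides it; move 3b to the remainder.
  leading term c: no divisor's leading term divides it; move 3c to the remainder.
  leading term 1: no divisor's leading term divides it; move 1 to the remainder.
  normal form = 3b + 3c + 1.
The normal form is nonzero, so p ∉ I. Since p minus its normal form lies in I, I + (p) = I + (r) where r = 3b + 3c + 1; decide whether this ideal is the whole ring.
Run Buchberger on G together with r (pairs among the g_i already reduce to 0 since G is a Gröbner basis):
g_1 = a + 2bc - 3c + 3, LT = a.
g_2 = b²c² - 3bc² - 3bc + b - 3c² - c - 3, LT = b²c².
r = 3b + 3c + 1, LT = b.

S(g_2,r): lcm = b²c². S = -bc³ - bc² - 3bc + b - 3c² - c - 3.
  leading term bc³: subtract (2c³)·r from -bc³ - bc² - 3bc + b - 3c² - c - 3 → -bc² - 3bc + b + c⁴ - 2c³ - 3c² - c - 3
  leading term bc²: subtract (2c²)·r from -bc² - 3bc + b + c⁴ - 2c³ - 3c² - c - 3 → -3bc + b + c⁴ - c³ + 2c² - c - 3
  leading term bc: subtract (-c)·r from -3bc + b + c⁴ - c³ + 2c² - c - 3 → b + c⁴ - c³ - 2c² - 3
  leading term b: subtract (-2)·r from b + c⁴ - c³ - 2c² - 3 → c⁴ - c³ - 2c² - c - 1
  leading term c⁴: no divisor's leading term divides it; move c⁴ to the remainder.
  leading term c³: no divisor's leading term divides it; move -c³ to the remainder.
  leading term c²: no divisor's leading term divides it; move -2c² to the remainder.
  leading term c: no divisor's leading term divides it; move -c to the remainder.
  leading term 1: no divisor's leading term divides it; move -1 to the remainder.
  remainder c⁴ - c³ - 2c² - c - 1 ≠ 0; add m_4 = c⁴ - c³ - 2c² - c - 1 to the basis.

The other S-polynomials (S(g_1,g_2), S(g_1,r), S(g_1,m_4), S(g_2,m_4), S(r,m_4)) all reduce to 0 modulo the current basis, so we have a Gröbner basis.
Inter-reduce: drop elements whose leading term is divisible by another's, tail-reduce, and make monic.
Reduced Gröbner basis: {a - 2c² + c + 3, b + c - 2, c⁴ - c³ - 2c² - c - 1}.
The reduced Gröbner basis of I + (p) is {a - 2c² + c + 3, b + c - 2, c⁴ - c³ - 2c² - c - 1} ≠ {1}, a proper ideal, so the enlarged system stays consistent: p is independent of I, with normal form 3b + 3c + 1.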